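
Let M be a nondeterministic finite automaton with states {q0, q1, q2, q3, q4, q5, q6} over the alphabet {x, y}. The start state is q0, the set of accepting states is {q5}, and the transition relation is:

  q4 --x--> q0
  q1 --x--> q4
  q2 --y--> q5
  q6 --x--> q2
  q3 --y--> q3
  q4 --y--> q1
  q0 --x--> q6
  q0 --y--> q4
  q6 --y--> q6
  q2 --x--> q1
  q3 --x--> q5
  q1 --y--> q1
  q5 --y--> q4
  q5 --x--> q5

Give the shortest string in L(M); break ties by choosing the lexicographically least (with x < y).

A breadth-first search from q0 reaches an accepting state first via the path q0 → q6 → q2 → q5 on input xxy.
No string of length < 3 is accepted (BFS exhausts all shorter strings without reaching an accepting state), and xxy is the lexicographically least accepting string of length 3.

xxy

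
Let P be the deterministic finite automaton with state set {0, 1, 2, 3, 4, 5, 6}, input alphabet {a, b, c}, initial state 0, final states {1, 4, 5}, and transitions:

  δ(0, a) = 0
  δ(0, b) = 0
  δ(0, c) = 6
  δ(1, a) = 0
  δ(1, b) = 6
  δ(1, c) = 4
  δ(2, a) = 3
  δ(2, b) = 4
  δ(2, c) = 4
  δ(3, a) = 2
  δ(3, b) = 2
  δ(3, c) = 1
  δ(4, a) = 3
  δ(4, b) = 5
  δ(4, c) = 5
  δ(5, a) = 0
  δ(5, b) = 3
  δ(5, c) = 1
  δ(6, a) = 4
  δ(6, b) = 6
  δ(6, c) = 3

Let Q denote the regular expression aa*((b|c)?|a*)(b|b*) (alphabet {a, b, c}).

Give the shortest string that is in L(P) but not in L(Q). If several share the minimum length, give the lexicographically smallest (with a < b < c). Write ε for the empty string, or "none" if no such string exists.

The string ca is accepted by P but not by Q.
No shorter string lies in the difference, and ca is the lexicographically first length-2 string in L(P) \ L(Q).

ca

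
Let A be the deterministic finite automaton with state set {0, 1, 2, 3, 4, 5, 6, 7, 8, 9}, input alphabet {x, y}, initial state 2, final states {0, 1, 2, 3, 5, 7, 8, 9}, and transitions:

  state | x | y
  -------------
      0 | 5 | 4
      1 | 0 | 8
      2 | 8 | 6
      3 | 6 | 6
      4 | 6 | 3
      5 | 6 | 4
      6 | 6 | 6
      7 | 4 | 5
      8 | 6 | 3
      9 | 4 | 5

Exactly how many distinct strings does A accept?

The useful subgraph on states {2, 3, 8} is acyclic, so L(A) is finite; the longest accepting path visits 3 useful states, giving maximum string length 2.
Counting accepting paths from 2 by length: 1 of length 0, 1 of length 1, 1 of length 2. Total 3.

3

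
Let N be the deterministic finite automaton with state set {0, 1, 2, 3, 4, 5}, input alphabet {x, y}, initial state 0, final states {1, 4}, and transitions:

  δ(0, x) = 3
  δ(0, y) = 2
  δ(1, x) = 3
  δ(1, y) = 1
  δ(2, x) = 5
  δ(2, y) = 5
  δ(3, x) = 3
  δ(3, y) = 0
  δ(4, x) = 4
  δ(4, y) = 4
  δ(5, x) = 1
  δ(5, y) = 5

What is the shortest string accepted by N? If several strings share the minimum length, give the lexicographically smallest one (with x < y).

yxx

A breadth-first search from 0 reaches an accepting state first via the path 0 → 2 → 5 → 1 on input yxx.
No string of length < 3 is accepted (BFS exhausts all shorter strings without reaching an accepting state), and yxx is the lexicographically least accepting string of length 3.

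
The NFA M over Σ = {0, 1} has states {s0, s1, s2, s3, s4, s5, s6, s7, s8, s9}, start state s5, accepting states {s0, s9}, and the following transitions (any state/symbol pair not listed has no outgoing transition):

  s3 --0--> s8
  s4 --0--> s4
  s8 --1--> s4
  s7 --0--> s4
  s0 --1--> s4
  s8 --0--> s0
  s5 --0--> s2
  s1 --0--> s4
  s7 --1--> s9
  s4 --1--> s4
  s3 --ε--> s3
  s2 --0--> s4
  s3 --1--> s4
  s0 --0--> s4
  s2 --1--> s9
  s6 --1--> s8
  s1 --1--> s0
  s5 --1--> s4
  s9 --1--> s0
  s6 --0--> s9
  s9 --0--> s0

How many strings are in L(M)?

3

The useful subgraph on states {s0, s2, s5, s9} is acyclic, so L(M) is finite; the longest accepting path visits 4 useful states, giving maximum string length 3.
Counting accepting paths from s5 by length: 1 of length 2, 2 of length 3. Total 3.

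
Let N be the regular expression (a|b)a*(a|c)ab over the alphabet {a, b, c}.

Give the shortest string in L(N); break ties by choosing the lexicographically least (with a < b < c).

By inspection of the expression, no string of length less than 4 matches, and aaab is the lexicographically first match of length 4.

aaab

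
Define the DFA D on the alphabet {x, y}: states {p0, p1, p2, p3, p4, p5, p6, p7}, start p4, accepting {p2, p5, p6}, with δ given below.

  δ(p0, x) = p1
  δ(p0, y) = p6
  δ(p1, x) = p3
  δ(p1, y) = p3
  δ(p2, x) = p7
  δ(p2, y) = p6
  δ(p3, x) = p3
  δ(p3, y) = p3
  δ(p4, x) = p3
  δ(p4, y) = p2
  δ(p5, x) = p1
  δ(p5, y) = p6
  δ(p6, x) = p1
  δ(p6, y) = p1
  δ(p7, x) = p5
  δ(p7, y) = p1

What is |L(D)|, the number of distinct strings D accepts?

The useful subgraph on states {p2, p4, p5, p6, p7} is acyclic, so L(D) is finite; the longest accepting path visits 5 useful states, giving maximum string length 4.
Counting accepting paths from p4 by length: 1 of length 1, 1 of length 2, 1 of length 3, 1 of length 4. Total 4.

4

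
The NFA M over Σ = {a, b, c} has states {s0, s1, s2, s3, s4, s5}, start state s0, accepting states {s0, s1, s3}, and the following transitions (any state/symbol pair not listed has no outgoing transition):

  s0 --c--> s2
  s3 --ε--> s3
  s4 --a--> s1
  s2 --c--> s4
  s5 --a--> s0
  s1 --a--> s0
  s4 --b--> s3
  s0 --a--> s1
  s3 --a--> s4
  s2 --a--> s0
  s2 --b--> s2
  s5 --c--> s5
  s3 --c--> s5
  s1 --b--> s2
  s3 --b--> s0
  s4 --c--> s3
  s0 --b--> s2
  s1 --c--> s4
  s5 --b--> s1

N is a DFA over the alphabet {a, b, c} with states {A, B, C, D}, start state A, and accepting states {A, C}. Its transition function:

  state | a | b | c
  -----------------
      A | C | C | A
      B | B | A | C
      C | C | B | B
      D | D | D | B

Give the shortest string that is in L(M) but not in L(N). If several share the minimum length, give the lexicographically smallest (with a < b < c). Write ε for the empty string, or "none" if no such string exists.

The string aba is accepted by M but not by N.
No shorter string lies in the difference, and aba is the lexicographically first length-3 string in L(M) \ L(N).

aba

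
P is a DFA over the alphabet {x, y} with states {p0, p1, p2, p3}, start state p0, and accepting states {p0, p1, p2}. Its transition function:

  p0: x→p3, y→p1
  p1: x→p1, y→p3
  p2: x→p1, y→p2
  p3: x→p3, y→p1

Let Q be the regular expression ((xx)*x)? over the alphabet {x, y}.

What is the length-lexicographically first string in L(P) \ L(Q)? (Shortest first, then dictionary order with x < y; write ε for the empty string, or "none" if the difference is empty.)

The string y is accepted by P but not by Q.
No shorter string lies in the difference, and y is the lexicographically first length-1 string in L(P) \ L(Q).

y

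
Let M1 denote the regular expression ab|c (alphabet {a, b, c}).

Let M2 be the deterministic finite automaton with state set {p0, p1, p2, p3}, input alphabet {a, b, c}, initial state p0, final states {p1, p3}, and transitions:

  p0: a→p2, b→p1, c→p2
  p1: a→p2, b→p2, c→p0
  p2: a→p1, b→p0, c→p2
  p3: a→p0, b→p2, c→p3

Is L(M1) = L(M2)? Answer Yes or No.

The string c is accepted by M1 but rejected by M2.
So L(M1) ≠ L(M2).

No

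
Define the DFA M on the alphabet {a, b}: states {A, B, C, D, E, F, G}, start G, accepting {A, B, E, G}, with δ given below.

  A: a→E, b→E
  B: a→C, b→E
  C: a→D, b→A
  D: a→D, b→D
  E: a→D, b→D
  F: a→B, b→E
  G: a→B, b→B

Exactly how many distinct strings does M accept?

11

The useful subgraph on states {A, B, C, E, G} is acyclic, so L(M) is finite; the longest accepting path visits 5 useful states, giving maximum string length 4.
Counting accepting paths from G by length: 1 of length 0, 2 of length 1, 2 of length 2, 2 of length 3, 4 of length 4. Total 11.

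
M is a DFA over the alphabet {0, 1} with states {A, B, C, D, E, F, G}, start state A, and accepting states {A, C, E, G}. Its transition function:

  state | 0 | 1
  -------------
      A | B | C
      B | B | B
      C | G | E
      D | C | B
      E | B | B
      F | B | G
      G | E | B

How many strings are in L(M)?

5

The useful subgraph on states {A, C, E, G} is acyclic, so L(M) is finite; the longest accepting path visits 4 useful states, giving maximum string length 3.
Counting accepting paths from A by length: 1 of length 0, 1 of length 1, 2 of length 2, 1 of length 3. Total 5.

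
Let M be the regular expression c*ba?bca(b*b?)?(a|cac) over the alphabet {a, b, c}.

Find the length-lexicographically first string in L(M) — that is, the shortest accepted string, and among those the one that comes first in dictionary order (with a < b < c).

bbcaa

By inspection of the expression, no string of length less than 5 matches, and bbcaa is the lexicographically first match of length 5.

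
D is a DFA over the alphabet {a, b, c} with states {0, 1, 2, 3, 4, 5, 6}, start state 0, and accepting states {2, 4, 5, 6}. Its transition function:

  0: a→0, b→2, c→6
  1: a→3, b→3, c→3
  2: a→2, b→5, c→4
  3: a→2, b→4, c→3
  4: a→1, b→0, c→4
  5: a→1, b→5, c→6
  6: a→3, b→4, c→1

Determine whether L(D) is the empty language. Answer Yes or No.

The string b is accepted: the run 0 → 2 ends in the accepting state 2.
Since at least one string is accepted, L(D) is not empty.

No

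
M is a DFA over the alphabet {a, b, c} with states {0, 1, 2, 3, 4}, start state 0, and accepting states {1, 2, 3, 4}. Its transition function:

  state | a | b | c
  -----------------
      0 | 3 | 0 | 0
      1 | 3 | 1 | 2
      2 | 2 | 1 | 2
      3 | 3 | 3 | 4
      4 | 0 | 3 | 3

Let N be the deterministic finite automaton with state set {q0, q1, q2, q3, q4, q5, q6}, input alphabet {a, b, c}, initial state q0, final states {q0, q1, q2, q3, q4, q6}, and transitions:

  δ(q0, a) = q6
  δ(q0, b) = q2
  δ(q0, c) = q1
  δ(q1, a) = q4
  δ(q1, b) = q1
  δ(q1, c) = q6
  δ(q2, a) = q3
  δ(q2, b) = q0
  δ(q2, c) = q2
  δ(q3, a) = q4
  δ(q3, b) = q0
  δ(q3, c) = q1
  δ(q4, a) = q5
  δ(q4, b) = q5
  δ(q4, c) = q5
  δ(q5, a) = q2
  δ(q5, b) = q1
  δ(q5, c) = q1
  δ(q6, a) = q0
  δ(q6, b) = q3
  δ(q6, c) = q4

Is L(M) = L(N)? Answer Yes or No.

No

The string acb is accepted by M but rejected by N.
So L(M) ≠ L(N).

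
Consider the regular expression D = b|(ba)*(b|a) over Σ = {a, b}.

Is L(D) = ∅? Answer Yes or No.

No

The string a matches the expression, so it belongs to L(D).
Since L(D) contains at least one string, it is not empty.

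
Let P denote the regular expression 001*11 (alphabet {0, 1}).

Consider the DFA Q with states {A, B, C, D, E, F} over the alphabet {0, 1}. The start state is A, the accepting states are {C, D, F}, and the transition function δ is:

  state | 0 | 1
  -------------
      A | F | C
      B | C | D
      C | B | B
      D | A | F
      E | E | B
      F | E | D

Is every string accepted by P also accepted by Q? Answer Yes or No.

Yes

Converting the expression P to a DFA (subset construction, then merging equivalent states) gives the minimal DFA with states {p0, p1, p2, p3, p4, p5}, start state p0, accepting states {p5} and transitions p0: 0→p1, 1→p2; p1: 0→p3, 1→p2; p2: 0→p2, 1→p2; p3: 0→p2, 1→p4; p4: 0→p2, 1→p5; p5: 0→p2, 1→p5.
Exploring the product automaton P × Q from the start pair (p0, A), following both machines on each input symbol, reaches 12 state pairs: (p0, A), (p1, F), (p2, C), (p3, E), (p2, D), (p2, B), (p2, E), (p4, B), (p2, A), (p2, F), (p5, D), (p5, F).
P accepts in {p5} and Q accepts in {C, D, F}. The reachable pairs whose P-component is accepting are (p5, D), (p5, F); in each of them the Q-component is accepting too, so the product for L(P) \ L(Q) (P-component accepting, Q-component rejecting) has no reachable accepting pair and the difference is empty.
Hence every string in L(P) is also in L(Q).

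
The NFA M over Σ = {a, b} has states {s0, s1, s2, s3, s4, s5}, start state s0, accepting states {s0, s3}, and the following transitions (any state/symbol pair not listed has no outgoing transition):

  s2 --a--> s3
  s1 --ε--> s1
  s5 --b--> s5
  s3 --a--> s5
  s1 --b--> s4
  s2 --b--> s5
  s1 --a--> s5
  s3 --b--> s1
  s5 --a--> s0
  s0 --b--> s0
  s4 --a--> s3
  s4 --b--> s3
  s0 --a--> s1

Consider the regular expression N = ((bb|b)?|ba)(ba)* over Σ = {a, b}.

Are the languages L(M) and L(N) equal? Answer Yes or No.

No

The string aaa is accepted by M but rejected by N.
So L(M) ≠ L(N).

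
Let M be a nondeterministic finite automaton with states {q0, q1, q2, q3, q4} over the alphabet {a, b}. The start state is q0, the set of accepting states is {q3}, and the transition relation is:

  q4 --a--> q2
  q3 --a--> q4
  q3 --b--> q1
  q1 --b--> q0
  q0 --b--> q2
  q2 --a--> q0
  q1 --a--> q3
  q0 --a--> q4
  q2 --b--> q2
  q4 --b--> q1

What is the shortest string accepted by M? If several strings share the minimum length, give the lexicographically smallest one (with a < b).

aba

A breadth-first search from q0 reaches an accepting state first via the path q0 → q4 → q1 → q3 on input aba.
No string of length < 3 is accepted (BFS exhausts all shorter strings without reaching an accepting state), and aba is the lexicographically least accepting string of length 3.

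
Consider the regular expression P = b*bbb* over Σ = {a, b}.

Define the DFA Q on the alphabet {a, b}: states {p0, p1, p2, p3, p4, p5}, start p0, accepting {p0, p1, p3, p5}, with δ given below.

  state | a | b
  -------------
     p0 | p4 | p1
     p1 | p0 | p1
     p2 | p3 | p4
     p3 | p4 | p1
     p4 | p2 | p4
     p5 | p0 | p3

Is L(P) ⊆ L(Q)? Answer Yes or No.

Yes

Converting the expression P to a DFA (subset construction, then merging equivalent states) gives the minimal DFA with states {r0, r1, r2, r3}, start state r0, accepting states {r3} and transitions r0: a→r1, b→r2; r1: a→r1, b→r1; r2: a→r1, b→r3; r3: a→r1, b→r3.
Exploring the product automaton P × Q from the start pair (r0, p0), following both machines on each input symbol, reaches 8 state pairs: (r0, p0), (r1, p4), (r2, p1), (r1, p2), (r1, p0), (r3, p1), (r1, p3), (r1, p1).
P accepts in {r3} and Q accepts in {p0, p1, p3, p5}. The reachable pairs whose P-component is accepting are (r3, p1); in each of them the Q-component is accepting too, so the product for L(P) \ L(Q) (P-component accepting, Q-component rejecting) has no reachable accepting pair and the difference is empty.
Hence every string in L(P) is also in L(Q).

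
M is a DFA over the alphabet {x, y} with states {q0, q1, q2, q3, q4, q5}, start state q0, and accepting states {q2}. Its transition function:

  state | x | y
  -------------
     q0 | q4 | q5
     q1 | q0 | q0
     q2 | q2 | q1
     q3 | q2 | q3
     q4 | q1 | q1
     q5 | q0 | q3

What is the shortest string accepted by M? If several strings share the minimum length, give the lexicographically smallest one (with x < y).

yyx

A breadth-first search from q0 reaches an accepting state first via the path q0 → q5 → q3 → q2 on input yyx.
No string of length < 3 is accepted (BFS exhausts all shorter strings without reaching an accepting state), and yyx is the lexicographically least accepting string of length 3.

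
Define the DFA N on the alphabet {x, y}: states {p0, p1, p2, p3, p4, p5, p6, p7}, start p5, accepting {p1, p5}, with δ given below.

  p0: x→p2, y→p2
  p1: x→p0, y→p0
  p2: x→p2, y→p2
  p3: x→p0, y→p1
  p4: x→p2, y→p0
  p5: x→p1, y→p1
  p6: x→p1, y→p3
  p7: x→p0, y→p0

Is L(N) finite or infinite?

The useful states (reachable from p5 and able to reach an accepting state) are {p1, p5}.
Restricted to these states the transition graph has no cycle, so every accepting path has bounded length and L is finite.

finite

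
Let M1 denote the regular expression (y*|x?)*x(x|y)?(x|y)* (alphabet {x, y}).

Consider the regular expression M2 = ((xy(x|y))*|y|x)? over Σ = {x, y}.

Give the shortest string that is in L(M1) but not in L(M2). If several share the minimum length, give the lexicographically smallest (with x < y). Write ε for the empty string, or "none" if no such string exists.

xx

The string xx is accepted by M1 but not by M2.
No shorter string lies in the difference, and xx is the lexicographically first length-2 string in L(M1) \ L(M2).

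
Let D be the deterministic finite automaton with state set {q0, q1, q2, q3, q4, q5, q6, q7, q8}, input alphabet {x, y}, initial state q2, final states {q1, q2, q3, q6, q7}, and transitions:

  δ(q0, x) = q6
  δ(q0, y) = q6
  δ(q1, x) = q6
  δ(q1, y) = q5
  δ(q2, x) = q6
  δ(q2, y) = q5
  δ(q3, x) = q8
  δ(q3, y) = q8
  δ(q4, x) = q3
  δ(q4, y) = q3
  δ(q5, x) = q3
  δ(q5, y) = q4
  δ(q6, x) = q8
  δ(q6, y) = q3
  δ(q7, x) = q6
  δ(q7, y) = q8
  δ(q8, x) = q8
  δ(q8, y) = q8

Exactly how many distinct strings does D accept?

6

The useful subgraph on states {q2, q3, q4, q5, q6} is acyclic, so L(D) is finite; the longest accepting path visits 4 useful states, giving maximum string length 3.
Counting accepting paths from q2 by length: 1 of length 0, 1 of length 1, 2 of length 2, 2 of length 3. Total 6.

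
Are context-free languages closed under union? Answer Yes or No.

Yes

Take grammars for L₁ and L₂ with disjoint nonterminals and start symbols S₁, S₂; the grammar with a new start symbol and productions S → S₁ | S₂ generates L₁ ∪ L₂.
So the context-free languages are closed under union.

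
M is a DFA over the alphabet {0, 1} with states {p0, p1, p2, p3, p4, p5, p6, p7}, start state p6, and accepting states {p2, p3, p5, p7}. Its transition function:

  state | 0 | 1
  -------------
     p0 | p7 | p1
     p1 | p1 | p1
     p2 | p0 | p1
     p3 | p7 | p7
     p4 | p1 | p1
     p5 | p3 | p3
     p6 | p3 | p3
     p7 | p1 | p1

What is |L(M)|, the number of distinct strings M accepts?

The useful subgraph on states {p3, p6, p7} is acyclic, so L(M) is finite; the longest accepting path visits 3 useful states, giving maximum string length 2.
Counting accepting paths from p6 by length: 2 of length 1, 4 of length 2. Total 6.

6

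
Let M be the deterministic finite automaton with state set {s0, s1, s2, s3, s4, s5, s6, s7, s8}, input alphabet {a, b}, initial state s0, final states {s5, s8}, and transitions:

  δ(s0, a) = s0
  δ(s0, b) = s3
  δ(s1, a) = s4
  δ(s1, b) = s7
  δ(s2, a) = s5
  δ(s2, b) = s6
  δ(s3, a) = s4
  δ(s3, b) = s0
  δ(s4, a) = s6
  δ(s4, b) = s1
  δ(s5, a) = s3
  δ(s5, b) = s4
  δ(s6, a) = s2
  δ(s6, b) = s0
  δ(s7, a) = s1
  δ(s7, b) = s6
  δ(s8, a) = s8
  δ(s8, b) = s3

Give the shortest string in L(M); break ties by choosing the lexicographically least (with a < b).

A breadth-first search from s0 reaches an accepting state first via the path s0 → s3 → s4 → s6 → s2 → s5 on input baaaa.
No string of length < 5 is accepted (BFS exhausts all shorter strings without reaching an accepting state), and baaaa is the lexicographically least accepting string of length 5.

baaaa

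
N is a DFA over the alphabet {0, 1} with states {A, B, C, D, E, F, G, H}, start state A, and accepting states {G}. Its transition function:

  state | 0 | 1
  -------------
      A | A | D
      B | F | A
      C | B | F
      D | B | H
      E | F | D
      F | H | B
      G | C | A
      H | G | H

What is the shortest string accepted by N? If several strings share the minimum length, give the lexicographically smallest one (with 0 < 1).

A breadth-first search from A reaches an accepting state first via the path A → D → H → G on input 110.
No string of length < 3 is accepted (BFS exhausts all shorter strings without reaching an accepting state), and 110 is the lexicographically least accepting string of length 3.

110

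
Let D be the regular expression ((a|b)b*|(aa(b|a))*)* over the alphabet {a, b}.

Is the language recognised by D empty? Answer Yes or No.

The empty string ε matches the expression, so it belongs to L(D).
Since L(D) contains at least one string, it is not empty.

No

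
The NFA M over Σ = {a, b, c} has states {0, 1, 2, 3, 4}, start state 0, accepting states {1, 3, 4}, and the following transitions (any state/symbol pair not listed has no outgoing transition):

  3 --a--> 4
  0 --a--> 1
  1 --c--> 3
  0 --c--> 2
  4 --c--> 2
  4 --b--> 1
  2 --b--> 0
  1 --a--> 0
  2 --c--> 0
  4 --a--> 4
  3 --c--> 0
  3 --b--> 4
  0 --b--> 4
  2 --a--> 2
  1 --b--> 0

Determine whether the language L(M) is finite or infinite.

State 0 is reachable from the start and can reach an accepting state, and it lies on the cycle 0 → 1 → 0.
Traversing that cycle any number of times yields accepted strings of unbounded length, so the language is infinite.

infinite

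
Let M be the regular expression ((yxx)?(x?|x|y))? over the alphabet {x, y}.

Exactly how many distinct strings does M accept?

The expression has no Kleene star, so L(M) is finite. Expanding the alternatives gives {ε, x, y, yxx, yxxx, yxxy}.
That is 1 of length 0, 2 of length 1, 1 of length 3, 2 of length 4: 6 strings in all.

6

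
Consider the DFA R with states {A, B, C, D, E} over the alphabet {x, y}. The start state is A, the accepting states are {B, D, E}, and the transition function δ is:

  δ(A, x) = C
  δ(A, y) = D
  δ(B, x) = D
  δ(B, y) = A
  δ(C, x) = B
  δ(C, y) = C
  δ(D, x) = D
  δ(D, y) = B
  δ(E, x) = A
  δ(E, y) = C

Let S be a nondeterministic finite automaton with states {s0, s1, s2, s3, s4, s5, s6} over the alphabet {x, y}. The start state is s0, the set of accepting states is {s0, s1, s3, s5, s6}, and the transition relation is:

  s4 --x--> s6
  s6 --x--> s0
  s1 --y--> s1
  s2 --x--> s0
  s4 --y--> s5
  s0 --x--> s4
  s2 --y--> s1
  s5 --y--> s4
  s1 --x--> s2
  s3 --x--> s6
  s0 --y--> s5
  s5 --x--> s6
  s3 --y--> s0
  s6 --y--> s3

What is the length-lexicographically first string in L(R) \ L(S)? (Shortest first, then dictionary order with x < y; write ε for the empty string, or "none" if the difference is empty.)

yy

The string yy is accepted by R but not by S.
No shorter string lies in the difference, and yy is the lexicographically first length-2 string in L(R) \ L(S).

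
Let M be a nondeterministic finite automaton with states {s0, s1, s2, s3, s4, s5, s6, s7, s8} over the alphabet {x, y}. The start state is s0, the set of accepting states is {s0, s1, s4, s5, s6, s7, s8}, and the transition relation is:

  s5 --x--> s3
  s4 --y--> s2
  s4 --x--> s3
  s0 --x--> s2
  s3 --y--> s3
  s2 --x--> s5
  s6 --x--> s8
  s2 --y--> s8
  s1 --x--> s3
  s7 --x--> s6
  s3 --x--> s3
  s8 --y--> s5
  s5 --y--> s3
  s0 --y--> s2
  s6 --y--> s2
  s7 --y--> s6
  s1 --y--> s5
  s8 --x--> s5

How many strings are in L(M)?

9

The useful subgraph on states {s0, s2, s5, s8} is acyclic, so L(M) is finite; the longest accepting path visits 4 useful states, giving maximum string length 3.
Counting accepting paths from s0 by length: 1 of length 0, 4 of length 2, 4 of length 3. Total 9.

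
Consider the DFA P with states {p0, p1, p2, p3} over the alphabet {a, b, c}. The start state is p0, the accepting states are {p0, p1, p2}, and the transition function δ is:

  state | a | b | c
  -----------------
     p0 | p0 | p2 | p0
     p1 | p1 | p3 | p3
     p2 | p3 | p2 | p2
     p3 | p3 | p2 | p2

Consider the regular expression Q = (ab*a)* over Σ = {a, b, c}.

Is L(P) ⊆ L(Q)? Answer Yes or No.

No

The string a is in L(P) but not in L(Q).
So L(P) ⊄ L(Q).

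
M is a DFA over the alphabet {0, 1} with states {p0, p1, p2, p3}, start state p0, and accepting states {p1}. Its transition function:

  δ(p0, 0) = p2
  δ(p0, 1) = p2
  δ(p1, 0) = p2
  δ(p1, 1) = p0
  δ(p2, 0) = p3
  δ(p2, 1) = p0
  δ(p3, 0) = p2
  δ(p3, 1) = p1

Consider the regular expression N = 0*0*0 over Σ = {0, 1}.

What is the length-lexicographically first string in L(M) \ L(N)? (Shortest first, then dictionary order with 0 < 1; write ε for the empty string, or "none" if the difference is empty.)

The string 001 is accepted by M but not by N.
No shorter string lies in the difference, and 001 is the lexicographically first length-3 string in L(M) \ L(N).

001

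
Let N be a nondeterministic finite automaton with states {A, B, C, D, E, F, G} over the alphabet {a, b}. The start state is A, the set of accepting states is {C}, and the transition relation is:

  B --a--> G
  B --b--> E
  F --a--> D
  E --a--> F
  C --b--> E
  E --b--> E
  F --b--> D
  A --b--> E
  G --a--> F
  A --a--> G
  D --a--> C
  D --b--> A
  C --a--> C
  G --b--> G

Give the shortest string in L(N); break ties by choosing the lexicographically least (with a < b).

aaaa

A breadth-first search from A reaches an accepting state first via the path A → G → F → D → C on input aaaa.
No string of length < 4 is accepted (BFS exhausts all shorter strings without reaching an accepting state), and aaaa is the lexicographically least accepting string of length 4.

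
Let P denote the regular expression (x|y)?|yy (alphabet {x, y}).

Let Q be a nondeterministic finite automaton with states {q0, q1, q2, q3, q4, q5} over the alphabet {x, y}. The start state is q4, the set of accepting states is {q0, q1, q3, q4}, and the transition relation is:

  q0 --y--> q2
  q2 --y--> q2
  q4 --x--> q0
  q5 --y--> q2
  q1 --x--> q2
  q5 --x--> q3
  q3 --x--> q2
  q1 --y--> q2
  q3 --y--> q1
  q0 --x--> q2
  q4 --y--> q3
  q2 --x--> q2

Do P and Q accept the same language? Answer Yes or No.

Converting the expression P to a DFA (subset construction, then merging equivalent states) gives the minimal DFA with states {p0, p1, p2, p3}, start state p0, accepting states {p0, p1, p2} and transitions p0: x→p1, y→p2; p1: x→p3, y→p3; p2: x→p3, y→p1; p3: x→p3, y→p3.
Exploring the product automaton P × Q from the start pair (p0, q4), following both machines on each input symbol, reaches 5 state pairs: (p0, q4), (p1, q0), (p2, q3), (p3, q2), (p1, q1).
P accepts in {p0, p1, p2} and Q accepts in {q0, q1, q3, q4}. In every reachable pair the two components are either both accepting — (p0, q4), (p1, q0), (p2, q3), (p1, q1) — or both non-accepting, so no string is accepted by exactly one of the machines: L(P) \ L(Q) and L(Q) \ L(P) are both empty.
Hence every string is accepted by P iff it is accepted by Q, and the two languages coincide.

Yes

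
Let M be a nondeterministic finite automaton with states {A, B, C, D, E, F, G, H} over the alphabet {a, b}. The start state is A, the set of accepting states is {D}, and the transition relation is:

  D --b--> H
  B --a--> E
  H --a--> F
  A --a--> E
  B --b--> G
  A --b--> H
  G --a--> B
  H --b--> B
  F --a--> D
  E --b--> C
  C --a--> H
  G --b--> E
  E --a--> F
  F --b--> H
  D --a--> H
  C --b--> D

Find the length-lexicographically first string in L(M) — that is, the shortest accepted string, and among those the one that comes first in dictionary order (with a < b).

A breadth-first search from A reaches an accepting state first via the path A → E → F → D on input aaa.
No string of length < 3 is accepted (BFS exhausts all shorter strings without reaching an accepting state), and aaa is the lexicographically least accepting string of length 3.

aaa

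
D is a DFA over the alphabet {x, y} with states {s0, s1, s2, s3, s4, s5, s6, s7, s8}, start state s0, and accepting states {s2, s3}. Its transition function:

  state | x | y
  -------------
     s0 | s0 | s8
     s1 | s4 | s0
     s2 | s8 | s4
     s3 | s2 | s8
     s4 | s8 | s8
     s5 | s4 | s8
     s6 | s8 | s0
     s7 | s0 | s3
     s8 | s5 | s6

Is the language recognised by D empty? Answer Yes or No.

The states reachable from the start state are {s0, s4, s5, s6, s8}.
None of the accepting states {s2, s3} is reachable, so no string is accepted and L(D) = ∅.

Yes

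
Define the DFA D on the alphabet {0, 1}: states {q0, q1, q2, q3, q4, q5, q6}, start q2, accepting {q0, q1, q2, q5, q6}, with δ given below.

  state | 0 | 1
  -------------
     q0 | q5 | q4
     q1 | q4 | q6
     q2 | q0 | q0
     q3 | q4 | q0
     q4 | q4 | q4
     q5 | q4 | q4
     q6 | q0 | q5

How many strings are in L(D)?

5

The useful subgraph on states {q0, q2, q5} is acyclic, so L(D) is finite; the longest accepting path visits 3 useful states, giving maximum string length 2.
Counting accepting paths from q2 by length: 1 of length 0, 2 of length 1, 2 of length 2. Total 5.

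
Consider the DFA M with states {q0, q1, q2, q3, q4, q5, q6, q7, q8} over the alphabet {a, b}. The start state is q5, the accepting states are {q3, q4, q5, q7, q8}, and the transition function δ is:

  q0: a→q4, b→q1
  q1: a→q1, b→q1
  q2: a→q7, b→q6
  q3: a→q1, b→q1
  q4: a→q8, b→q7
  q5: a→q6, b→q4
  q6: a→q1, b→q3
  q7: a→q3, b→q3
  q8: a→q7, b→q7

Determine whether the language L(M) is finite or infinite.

finite

The useful states (reachable from q5 and able to reach an accepting state) are {q3, q4, q5, q6, q7, q8}.
Restricted to these states the transition graph has no cycle, so every accepting path has bounded length and L is finite.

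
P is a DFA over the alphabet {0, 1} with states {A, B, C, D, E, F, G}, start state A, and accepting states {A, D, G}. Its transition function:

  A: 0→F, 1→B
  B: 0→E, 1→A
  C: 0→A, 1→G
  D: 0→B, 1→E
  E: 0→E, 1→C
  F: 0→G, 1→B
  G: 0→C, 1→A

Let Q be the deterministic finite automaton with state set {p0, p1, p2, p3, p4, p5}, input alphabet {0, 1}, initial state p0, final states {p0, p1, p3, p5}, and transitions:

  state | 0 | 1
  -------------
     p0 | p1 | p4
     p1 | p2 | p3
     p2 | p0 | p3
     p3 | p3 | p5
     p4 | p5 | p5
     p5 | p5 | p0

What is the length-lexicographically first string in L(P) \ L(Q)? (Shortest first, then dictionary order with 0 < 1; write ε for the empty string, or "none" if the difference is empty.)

00

The string 00 is accepted by P but not by Q.
No shorter string lies in the difference, and 00 is the lexicographically first length-2 string in L(P) \ L(Q).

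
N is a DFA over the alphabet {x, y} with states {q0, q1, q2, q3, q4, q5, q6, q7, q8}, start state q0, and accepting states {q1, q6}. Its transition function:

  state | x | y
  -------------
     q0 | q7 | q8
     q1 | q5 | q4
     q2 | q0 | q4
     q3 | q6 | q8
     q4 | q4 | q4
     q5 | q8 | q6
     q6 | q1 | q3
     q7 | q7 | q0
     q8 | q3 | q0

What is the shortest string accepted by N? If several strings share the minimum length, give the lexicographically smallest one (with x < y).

yxx

A breadth-first search from q0 reaches an accepting state first via the path q0 → q8 → q3 → q6 on input yxx.
No string of length < 3 is accepted (BFS exhausts all shorter strings without reaching an accepting state), and yxx is the lexicographically least accepting string of length 3.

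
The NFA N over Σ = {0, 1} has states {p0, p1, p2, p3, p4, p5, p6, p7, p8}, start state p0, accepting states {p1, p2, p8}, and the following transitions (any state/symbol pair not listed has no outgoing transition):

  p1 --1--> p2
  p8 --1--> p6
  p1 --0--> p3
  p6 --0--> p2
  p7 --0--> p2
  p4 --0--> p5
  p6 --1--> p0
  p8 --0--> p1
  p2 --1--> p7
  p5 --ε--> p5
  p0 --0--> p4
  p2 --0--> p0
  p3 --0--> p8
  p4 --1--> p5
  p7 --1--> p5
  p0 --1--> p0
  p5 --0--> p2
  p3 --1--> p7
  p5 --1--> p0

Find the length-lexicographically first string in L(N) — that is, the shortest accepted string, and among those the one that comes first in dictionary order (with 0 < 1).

000

A breadth-first search from p0 reaches an accepting state first via the path p0 → p4 → p5 → p2 on input 000.
No string of length < 3 is accepted (BFS exhausts all shorter strings without reaching an accepting state), and 000 is the lexicographically least accepting string of length 3.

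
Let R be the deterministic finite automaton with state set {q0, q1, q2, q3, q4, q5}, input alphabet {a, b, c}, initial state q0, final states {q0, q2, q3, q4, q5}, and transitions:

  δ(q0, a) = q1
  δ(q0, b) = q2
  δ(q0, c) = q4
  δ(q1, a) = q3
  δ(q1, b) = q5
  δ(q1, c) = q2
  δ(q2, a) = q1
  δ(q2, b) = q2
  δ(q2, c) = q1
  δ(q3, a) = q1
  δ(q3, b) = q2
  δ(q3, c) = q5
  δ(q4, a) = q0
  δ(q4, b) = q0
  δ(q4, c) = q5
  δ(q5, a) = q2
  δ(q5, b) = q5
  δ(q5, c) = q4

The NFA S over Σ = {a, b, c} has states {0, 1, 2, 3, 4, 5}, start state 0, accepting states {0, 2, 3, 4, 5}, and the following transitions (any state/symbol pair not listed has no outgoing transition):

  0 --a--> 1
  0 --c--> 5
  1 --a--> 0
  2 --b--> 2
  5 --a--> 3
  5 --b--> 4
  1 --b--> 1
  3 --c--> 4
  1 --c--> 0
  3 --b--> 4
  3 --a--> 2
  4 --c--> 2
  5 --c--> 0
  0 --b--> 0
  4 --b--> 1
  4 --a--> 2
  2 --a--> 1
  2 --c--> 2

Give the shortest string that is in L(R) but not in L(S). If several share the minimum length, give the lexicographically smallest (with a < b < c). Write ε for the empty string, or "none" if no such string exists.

The string ab is accepted by R but not by S.
No shorter string lies in the difference, and ab is the lexicographically first length-2 string in L(R) \ L(S).

ab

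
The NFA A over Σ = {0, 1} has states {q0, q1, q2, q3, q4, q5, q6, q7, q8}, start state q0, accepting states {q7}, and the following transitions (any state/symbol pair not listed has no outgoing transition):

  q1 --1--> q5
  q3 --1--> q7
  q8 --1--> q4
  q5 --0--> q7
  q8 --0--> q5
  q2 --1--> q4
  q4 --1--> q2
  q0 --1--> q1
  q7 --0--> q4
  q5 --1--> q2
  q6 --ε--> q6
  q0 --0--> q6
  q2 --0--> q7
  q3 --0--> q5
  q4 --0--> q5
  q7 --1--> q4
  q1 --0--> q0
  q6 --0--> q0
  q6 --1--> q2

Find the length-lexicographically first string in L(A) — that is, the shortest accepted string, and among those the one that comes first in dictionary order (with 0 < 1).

010

A breadth-first search from q0 reaches an accepting state first via the path q0 → q6 → q2 → q7 on input 010.
No string of length < 3 is accepted (BFS exhausts all shorter strings without reaching an accepting state), and 010 is the lexicographically least accepting string of length 3.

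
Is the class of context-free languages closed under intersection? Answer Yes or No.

{aⁿbⁿcᵐ : m,n≥0} and {aᵐbⁿcⁿ : m,n≥0} are both context-free, but their intersection {aⁿbⁿcⁿ : n≥0} is not (pumping lemma).

No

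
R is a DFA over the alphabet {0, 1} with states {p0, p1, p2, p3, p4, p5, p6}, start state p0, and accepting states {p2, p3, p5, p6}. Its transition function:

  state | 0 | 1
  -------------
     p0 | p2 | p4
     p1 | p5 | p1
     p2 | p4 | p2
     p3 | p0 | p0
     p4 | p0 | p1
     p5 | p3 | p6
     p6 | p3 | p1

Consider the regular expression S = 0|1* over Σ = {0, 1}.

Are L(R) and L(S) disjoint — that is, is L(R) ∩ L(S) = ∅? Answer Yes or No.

The string 0 is accepted by both R and S.
Hence L(R) ∩ L(S) ≠ ∅.

No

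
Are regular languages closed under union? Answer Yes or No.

Given DFAs for L₁ and L₂, run them in parallel: the product automaton on Q₁ × Q₂ that accepts when either component is accepting recognises L₁ ∪ L₂ (equivalently, R₁ | R₂ is a regular expression for it).
So the regular languages are closed under union.

Yes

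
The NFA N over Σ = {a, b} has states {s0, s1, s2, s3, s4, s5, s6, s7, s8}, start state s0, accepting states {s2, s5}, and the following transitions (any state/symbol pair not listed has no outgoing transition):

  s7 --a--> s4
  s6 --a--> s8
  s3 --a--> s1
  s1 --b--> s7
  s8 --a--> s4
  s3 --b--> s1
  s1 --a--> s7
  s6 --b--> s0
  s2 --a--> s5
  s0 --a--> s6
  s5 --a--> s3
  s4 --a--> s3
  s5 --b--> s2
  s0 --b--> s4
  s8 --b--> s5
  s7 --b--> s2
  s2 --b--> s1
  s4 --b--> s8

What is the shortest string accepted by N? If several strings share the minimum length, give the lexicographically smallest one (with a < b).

A breadth-first search from s0 reaches an accepting state first via the path s0 → s6 → s8 → s5 on input aab.
No string of length < 3 is accepted (BFS exhausts all shorter strings without reaching an accepting state), and aab is the lexicographically least accepting string of length 3.

aab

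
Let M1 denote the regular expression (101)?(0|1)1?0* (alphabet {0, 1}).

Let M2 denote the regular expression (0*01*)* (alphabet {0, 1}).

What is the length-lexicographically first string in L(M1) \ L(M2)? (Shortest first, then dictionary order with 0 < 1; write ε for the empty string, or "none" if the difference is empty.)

The string 1 is accepted by M1 but not by M2.
No shorter string lies in the difference, and 1 is the lexicographically first length-1 string in L(M1) \ L(M2).

1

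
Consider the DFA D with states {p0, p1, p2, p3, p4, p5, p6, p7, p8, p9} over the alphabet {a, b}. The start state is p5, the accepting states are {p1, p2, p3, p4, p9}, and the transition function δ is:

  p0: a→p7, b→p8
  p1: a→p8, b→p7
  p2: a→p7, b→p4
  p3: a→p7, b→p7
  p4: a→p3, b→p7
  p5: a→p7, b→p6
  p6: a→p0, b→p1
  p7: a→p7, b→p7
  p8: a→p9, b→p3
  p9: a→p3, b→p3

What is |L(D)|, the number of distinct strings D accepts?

9

The useful subgraph on states {p0, p1, p3, p5, p6, p8, p9} is acyclic, so L(D) is finite; the longest accepting path visits 6 useful states, giving maximum string length 5.
Counting accepting paths from p5 by length: 1 of length 2, 4 of length 4, 4 of length 5. Total 9.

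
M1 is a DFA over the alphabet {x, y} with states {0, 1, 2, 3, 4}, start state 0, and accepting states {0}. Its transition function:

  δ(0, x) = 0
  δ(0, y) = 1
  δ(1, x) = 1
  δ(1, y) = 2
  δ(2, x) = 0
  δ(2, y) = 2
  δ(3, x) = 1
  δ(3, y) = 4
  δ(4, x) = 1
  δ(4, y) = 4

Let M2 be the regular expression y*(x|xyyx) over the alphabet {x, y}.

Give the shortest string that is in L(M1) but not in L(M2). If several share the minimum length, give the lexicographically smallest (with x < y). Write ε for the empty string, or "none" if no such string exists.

ε

The empty string ε is accepted by M1 but not by M2.
Since ε is the unique shortest string, it is the required witness.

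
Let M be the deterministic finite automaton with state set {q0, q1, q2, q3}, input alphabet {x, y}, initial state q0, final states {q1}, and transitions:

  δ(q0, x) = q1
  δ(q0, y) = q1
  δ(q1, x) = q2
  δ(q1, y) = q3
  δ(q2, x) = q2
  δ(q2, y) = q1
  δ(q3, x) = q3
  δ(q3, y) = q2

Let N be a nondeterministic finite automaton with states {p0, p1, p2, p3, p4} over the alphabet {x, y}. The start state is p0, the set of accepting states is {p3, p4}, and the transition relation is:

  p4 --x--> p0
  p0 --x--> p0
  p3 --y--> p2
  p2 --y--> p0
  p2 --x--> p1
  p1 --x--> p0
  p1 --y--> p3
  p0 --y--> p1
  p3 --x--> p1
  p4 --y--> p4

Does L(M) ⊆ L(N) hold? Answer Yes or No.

No

The string x is in L(M) but not in L(N).
So L(M) ⊄ L(N).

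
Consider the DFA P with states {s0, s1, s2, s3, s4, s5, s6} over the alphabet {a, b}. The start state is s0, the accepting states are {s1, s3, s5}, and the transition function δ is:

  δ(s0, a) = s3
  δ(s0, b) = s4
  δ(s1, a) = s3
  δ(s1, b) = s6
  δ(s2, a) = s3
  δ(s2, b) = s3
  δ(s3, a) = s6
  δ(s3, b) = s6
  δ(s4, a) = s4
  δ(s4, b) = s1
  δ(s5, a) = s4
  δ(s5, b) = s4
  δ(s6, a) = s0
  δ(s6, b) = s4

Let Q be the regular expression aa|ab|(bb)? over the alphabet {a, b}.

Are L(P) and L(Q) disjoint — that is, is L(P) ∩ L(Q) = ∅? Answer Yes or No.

No

The string bb is accepted by both P and Q.
Hence L(P) ∩ L(Q) ≠ ∅.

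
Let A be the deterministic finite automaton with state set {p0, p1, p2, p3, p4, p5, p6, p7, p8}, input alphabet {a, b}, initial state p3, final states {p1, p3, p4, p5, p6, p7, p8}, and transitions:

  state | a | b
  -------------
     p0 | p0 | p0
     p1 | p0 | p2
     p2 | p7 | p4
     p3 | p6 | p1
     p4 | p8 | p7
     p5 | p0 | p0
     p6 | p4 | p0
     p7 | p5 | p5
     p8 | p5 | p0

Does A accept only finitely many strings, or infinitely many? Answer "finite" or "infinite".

The useful states (reachable from p3 and able to reach an accepting state) are {p1, p2, p3, p4, p5, p6, p7, p8}.
Restricted to these states the transition graph has no cycle, so every accepting path has bounded length and L is finite.

finite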